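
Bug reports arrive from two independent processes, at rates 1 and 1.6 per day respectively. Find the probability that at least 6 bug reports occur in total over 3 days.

0.7897

Independent Poisson processes superpose: combined rate λ = 1 + 1.6 = 2.6 per day.
Over the interval, μ = 2.6 × 3 = 7.8 (3 days).
P(N ≥ 6) = 1 − P(N ≤ 5) ≈ 0.7897.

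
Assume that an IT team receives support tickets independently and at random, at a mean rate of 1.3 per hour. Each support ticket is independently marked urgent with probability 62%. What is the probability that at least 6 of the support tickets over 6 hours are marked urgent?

0.3553

Thinning: the support tickets that are marked urgent themselves form a Poisson process with rate 0.62 × 1.3 = 0.806 per hour.
Over the interval, μ = 0.806 × 6 = 4.836 (6 hours).
P(N ≥ 6) = 1 − P(N ≤ 5) ≈ 0.3553.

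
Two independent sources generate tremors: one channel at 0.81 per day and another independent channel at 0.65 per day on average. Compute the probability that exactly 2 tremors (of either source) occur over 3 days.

Independent Poisson processes superpose: combined rate λ = 0.81 + 0.65 = 1.46 per day.
Over the interval, μ = 1.46 × 3 = 4.38 (3 days).
P(N = 2) = e^(−4.38) · 4.38^2/2! ≈ 0.1201.

0.1201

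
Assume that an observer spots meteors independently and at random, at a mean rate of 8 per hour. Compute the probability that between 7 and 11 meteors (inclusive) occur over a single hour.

0.5747

With mean μ = 8 per hour,
P(7 ≤ N ≤ 11) = Σ_{j=7}^{11} e^(−8) · 8^j/j! ≈ 0.5747.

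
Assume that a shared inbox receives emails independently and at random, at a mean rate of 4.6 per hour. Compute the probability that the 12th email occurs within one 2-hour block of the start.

0.2168

Over the interval, μ = 4.6 × 2 = 9.2 (a 2-hour block = 2 hours).
The 12th arrival falls in the interval iff at least 12 events occur there: P(S_12 ≤ t) = P(N ≥ 12) = 1 − P(N ≤ 11) ≈ 0.2168.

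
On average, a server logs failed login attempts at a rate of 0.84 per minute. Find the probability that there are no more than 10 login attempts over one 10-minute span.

0.7743

Over the interval, μ = 0.84 × 10 = 8.4 (a 10-minute span = 10 minutes).
P(N ≤ 10) = Σ_{j=0}^{10} e^(−μ) μ^j/j! ≈ 0.7743.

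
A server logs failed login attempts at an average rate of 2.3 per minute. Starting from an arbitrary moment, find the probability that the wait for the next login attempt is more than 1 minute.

0.1003

The wait for the next event is exponential with rate λ = 2.3 per minute.
P(T > 1) = e^(−λt) = e^(−2.3 × 1) = e^(−2.3) ≈ 0.1003.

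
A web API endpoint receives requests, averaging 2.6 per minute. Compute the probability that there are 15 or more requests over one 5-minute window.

0.3249

Over the interval, μ = 2.6 × 5 = 13 (a 5-minute window = 5 minutes).
P(N ≥ 15) = 1 − P(N ≤ 14) = 1 − Σ_{j=0}^{14} e^(−μ) μ^j/j! ≈ 0.3249.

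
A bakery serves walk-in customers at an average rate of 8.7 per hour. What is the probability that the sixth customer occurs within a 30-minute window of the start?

Over the interval, μ = 8.7 × 0.5 = 4.35 (a 30-minute window = 0.5 hours).
The sixth arrival falls in the interval iff at least 6 events occur there: P(S_6 ≤ t) = P(N ≥ 6) = 1 − P(N ≤ 5) ≈ 0.2717.

0.2717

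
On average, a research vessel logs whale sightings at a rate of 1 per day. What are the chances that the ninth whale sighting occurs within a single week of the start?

0.2709

Over the interval, μ = 1 × 7 = 7 (a week = 7 days).
The ninth arrival falls in the interval iff at least 9 events occur there: P(S_9 ≤ t) = P(N ≥ 9) = 1 − P(N ≤ 8) ≈ 0.2709.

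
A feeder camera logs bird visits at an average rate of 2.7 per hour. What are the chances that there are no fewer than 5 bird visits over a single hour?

0.1371

With mean μ = 2.7 per hour,
P(N ≥ 5) = 1 − P(N ≤ 4) = 1 − Σ_{j=0}^{4} e^(−μ) μ^j/j! ≈ 0.1371.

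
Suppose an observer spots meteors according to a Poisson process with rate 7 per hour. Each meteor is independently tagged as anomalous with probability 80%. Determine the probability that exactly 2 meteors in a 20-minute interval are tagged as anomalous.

0.2694

Thinning: the meteors that are tagged as anomalous themselves form a Poisson process with rate 0.8 × 7 = 5.6 per hour.
Over the interval, μ = 5.6 × 1/3 ≈ 1.86667 (a 20-minute interval = 1/3 hours).
P(N = 2) = e^(−1.86667) · 1.86667^2/2! ≈ 0.2694.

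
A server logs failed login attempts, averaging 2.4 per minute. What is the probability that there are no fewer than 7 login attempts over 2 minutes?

0.2092

Over the interval, μ = 2.4 × 2 = 4.8 (2 minutes).
P(N ≥ 7) = 1 − P(N ≤ 6) = 1 − Σ_{j=0}^{6} e^(−μ) μ^j/j! ≈ 0.2092.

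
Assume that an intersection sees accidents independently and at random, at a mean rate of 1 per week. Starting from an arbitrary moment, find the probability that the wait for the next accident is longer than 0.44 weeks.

The wait for the next event is exponential with rate λ = 1 per week.
P(T > 0.44) = e^(−λt) = e^(−1 × 0.44) = e^(−0.44) ≈ 0.6440.

0.6440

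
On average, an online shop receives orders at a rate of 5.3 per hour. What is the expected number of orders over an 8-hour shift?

42.4

E[N] = λt = 5.3 × 8 = 42.4 (an 8-hour shift = 8 hours).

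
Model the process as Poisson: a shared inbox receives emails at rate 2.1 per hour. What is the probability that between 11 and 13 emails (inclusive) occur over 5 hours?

Over the interval, μ = 2.1 × 5 = 10.5 (5 hours).
P(11 ≤ N ≤ 13) = Σ_{j=11}^{13} e^(−10.5) · 10.5^j/j! ≈ 0.3046.

0.3046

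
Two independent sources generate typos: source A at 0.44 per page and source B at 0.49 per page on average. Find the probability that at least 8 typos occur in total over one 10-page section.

Independent Poisson processes superpose: combined rate λ = 0.44 + 0.49 = 0.93 per page.
Over the interval, μ = 0.93 × 10 = 9.3 (a 10-page section = 10 pages).
P(N ≥ 8) = 1 − P(N ≤ 7) ≈ 0.7100.

0.7100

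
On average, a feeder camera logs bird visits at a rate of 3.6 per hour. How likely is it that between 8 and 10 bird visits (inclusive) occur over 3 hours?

Over the interval, μ = 3.6 × 3 = 10.8 (3 hours).
P(8 ≤ N ≤ 10) = Σ_{j=8}^{10} e^(−10.8) · 10.8^j/j! ≈ 0.3274.

0.3274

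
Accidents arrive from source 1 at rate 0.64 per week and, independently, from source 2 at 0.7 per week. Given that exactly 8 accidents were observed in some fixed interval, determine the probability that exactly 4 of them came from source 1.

0.2713

Given the total, each event is independently from source 1 with probability p = λ_1/(λ_1+λ_2) = 0.64/1.34 ≈ 0.4776.
So K ~ Binomial(8, 0.64/1.34): P(K = 4) = C(8,4) · (0.64/1.34)^4 · (0.7/1.34)^4 ≈ 0.2713.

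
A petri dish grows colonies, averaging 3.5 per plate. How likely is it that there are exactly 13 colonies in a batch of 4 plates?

Over the interval, μ = 3.5 × 4 = 14 (a batch of 4 plates = 4 plates).
P(N = 13) = e^(−μ) μ^13/13! = e^(−14) · 14^13/6227020800 ≈ 0.1060.

0.1060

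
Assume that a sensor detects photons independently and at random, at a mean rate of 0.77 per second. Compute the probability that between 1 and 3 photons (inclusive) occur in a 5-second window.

Over the interval, μ = 0.77 × 5 = 3.85 (a 5-second window = 5 seconds).
P(1 ≤ N ≤ 3) = Σ_{j=1}^{3} e^(−3.85) · 3.85^j/j! ≈ 0.4420.

0.4420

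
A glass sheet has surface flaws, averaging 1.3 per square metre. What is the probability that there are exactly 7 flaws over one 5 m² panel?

Over the interval, μ = 1.3 × 5 = 6.5 (a 5 m² panel = 5 square metres).
P(N = 7) = e^(−μ) μ^7/7! = e^(−6.5) · 6.5^7/5040 ≈ 0.1462.

0.1462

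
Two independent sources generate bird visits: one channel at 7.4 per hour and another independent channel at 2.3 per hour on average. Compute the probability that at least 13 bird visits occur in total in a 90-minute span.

Independent Poisson processes superpose: combined rate λ = 7.4 + 2.3 = 9.7 per hour.
Over the interval, μ = 9.7 × 1.5 = 14.55 (a 90-minute span = 1.5 hours).
P(N ≥ 13) = 1 − P(N ≤ 12) ≈ 0.6934.

0.6934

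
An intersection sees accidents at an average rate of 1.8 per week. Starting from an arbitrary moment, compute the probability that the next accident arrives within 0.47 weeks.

Inter-arrival times are exponential with rate λ = 1.8 per week.
P(T ≤ 0.47) = 1 − e^(−λt) = 1 − e^(−1.8 × 0.47) = 1 − e^(−0.846) ≈ 0.5709.

0.5709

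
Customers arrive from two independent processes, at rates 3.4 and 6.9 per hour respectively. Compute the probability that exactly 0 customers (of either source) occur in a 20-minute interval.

0.0323

Independent Poisson processes superpose: combined rate λ = 3.4 + 6.9 = 10.3 per hour.
Over the interval, μ = 10.3 × 1/3 ≈ 3.43333 (a 20-minute interval = 1/3 hours).
P(N = 0) = e^(−3.43333) · 3.43333^0/0! ≈ 0.0323.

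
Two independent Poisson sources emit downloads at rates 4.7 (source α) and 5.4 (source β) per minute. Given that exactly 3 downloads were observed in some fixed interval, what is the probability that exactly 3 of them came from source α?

Given the total, each event is independently from source α with probability p = λ_α/(λ_α+λ_β) = 4.7/10.1 ≈ 0.4653.
So K ~ Binomial(3, 4.7/10.1): P(K = 3) = C(3,3) · (4.7/10.1)^3 · (5.4/10.1)^0 ≈ 0.1008.

0.1008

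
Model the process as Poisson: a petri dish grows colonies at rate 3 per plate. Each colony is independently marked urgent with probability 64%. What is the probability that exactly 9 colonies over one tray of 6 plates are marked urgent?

0.0978

Thinning: the colonies that are marked urgent themselves form a Poisson process with rate 0.64 × 3 = 1.92 per plate.
Over the interval, μ = 1.92 × 6 = 11.52 (a tray of 6 plates = 6 plates).
P(N = 9) = e^(−11.52) · 11.52^9/9! ≈ 0.0978.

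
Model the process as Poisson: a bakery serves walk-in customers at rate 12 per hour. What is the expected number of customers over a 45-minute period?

E[N] = λt = 12 × 0.75 = 9 (a 45-minute period = 0.75 hours).

9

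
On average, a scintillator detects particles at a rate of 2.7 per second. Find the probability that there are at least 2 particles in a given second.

With mean μ = 2.7 per second,
P(N ≥ 2) = 1 − P(N ≤ 1) = 1 − Σ_{j=0}^{1} e^(−μ) μ^j/j! ≈ 0.7513.

0.7513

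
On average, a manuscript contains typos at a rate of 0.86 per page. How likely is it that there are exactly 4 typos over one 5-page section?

0.1933

Over the interval, μ = 0.86 × 5 = 4.3 (a 5-page section = 5 pages).
P(N = 4) = e^(−μ) μ^4/4! = e^(−4.3) · 4.3^4/24 ≈ 0.1933.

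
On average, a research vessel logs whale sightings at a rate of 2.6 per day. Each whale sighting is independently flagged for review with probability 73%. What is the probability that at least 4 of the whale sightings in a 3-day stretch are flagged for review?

Thinning: the whale sightings that are flagged for review themselves form a Poisson process with rate 0.73 × 2.6 = 1.898 per day.
Over the interval, μ = 1.898 × 3 = 5.694 (a 3-day stretch = 3 days).
P(N ≥ 4) = 1 − P(N ≤ 3) ≈ 0.8193.

0.8193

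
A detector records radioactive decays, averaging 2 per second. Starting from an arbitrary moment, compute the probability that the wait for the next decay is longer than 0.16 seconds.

0.7261

The wait for the next event is exponential with rate λ = 2 per second.
P(T > 0.16) = e^(−λt) = e^(−2 × 0.16) = e^(−0.32) ≈ 0.7261.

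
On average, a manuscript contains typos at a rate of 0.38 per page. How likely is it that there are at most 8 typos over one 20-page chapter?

Over the interval, μ = 0.38 × 20 = 7.6 (a 20-page chapter = 20 pages).
P(N ≤ 8) = Σ_{j=0}^{8} e^(−μ) μ^j/j! ≈ 0.6482.

0.6482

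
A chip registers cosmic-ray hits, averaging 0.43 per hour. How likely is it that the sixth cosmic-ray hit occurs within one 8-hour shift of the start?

Over the interval, μ = 0.43 × 8 = 3.44 (an 8-hour shift = 8 hours).
The sixth arrival falls in the interval iff at least 6 events occur there: P(S_6 ≤ t) = P(N ≥ 6) = 1 − P(N ≤ 5) ≈ 0.1346.

0.1346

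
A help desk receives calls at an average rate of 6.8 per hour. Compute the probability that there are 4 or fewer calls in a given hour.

0.1920

With mean μ = 6.8 per hour,
P(N ≤ 4) = Σ_{j=0}^{4} e^(−μ) μ^j/j! ≈ 0.1920.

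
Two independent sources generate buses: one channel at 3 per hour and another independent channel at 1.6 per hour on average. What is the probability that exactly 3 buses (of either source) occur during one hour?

Independent Poisson processes superpose: combined rate λ = 3 + 1.6 = 4.6 per hour.
So μ = 4.6.
P(N = 3) = e^(−4.6) · 4.6^3/3! ≈ 0.1631.

0.1631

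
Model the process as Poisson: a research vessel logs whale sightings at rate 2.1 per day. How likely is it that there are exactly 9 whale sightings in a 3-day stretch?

0.0791

Over the interval, μ = 2.1 × 3 = 6.3 (a 3-day stretch = 3 days).
P(N = 9) = e^(−μ) μ^9/9! = e^(−6.3) · 6.3^9/362880 ≈ 0.0791.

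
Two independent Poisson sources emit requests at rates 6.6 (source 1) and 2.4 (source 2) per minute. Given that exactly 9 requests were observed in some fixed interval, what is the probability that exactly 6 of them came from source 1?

Given the total, each event is independently from source 1 with probability p = λ_1/(λ_1+λ_2) = 6.6/9 ≈ 0.7333.
So K ~ Binomial(9, 6.6/9): P(K = 6) = C(9,6) · (6.6/9)^6 · (2.4/9)^3 ≈ 0.2477.

0.2477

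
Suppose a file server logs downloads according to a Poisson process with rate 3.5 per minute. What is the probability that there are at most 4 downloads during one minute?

With mean μ = 3.5 per minute,
P(N ≤ 4) = Σ_{j=0}^{4} e^(−μ) μ^j/j! ≈ 0.7254.

0.7254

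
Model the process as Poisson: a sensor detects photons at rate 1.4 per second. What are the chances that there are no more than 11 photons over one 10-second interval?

0.2600

Over the interval, μ = 1.4 × 10 = 14 (a 10-second interval = 10 seconds).
P(N ≤ 11) = Σ_{j=0}^{11} e^(−μ) μ^j/j! ≈ 0.2600.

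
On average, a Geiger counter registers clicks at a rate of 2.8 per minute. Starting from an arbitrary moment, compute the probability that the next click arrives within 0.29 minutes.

Inter-arrival times are exponential with rate λ = 2.8 per minute.
P(T ≤ 0.29) = 1 − e^(−λt) = 1 − e^(−2.8 × 0.29) = 1 − e^(−0.812) ≈ 0.5560.

0.5560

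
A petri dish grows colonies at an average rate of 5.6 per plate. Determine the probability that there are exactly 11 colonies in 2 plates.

0.1192

Over the interval, μ = 5.6 × 2 = 11.2 (2 plates).
P(N = 11) = e^(−μ) μ^11/11! = e^(−11.2) · 11.2^11/39916800 ≈ 0.1192.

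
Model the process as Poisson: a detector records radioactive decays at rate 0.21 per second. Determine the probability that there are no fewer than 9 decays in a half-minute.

0.1852

Over the interval, μ = 0.21 × 30 = 6.3 (a half-minute = 30 seconds).
P(N ≥ 9) = 1 − P(N ≤ 8) = 1 − Σ_{j=0}^{8} e^(−μ) μ^j/j! ≈ 0.1852.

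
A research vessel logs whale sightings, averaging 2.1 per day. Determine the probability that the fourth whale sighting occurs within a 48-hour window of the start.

0.6046

Over the interval, μ = 2.1 × 2 = 4.2 (a 48-hour window = 2 days).
The fourth arrival falls in the interval iff at least 4 events occur there: P(S_4 ≤ t) = P(N ≥ 4) = 1 − P(N ≤ 3) ≈ 0.6046.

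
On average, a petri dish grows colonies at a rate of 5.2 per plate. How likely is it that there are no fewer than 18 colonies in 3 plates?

Over the interval, μ = 5.2 × 3 = 15.6 (3 plates).
P(N ≥ 18) = 1 − P(N ≤ 17) = 1 − Σ_{j=0}^{17} e^(−μ) μ^j/j! ≈ 0.3038.

0.3038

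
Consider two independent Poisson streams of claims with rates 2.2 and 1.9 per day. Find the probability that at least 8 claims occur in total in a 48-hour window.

Independent Poisson processes superpose: combined rate λ = 2.2 + 1.9 = 4.1 per day.
Over the interval, μ = 4.1 × 2 = 8.2 (a 48-hour window = 2 days).
P(N ≥ 8) = 1 − P(N ≤ 7) ≈ 0.5746.

0.5746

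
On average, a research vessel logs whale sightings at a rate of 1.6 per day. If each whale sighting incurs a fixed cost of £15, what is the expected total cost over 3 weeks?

E[N] = 1.6 × 21 = 33.6 (3 weeks = 21 days); E[cost] = 33.6 × £15 = £504.

£504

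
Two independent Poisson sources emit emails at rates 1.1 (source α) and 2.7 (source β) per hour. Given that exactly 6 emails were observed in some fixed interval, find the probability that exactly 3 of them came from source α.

Given the total, each event is independently from source α with probability p = λ_α/(λ_α+λ_β) = 1.1/3.8 ≈ 0.2895.
So K ~ Binomial(6, 1.1/3.8): P(K = 3) = C(6,3) · (1.1/3.8)^3 · (2.7/3.8)^3 ≈ 0.1740.

0.1740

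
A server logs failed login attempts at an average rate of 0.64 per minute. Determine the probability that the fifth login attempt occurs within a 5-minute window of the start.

Over the interval, μ = 0.64 × 5 = 3.2 (a 5-minute window = 5 minutes).
The fifth arrival falls in the interval iff at least 5 events occur there: P(S_5 ≤ t) = P(N ≥ 5) = 1 − P(N ≤ 4) ≈ 0.2194.

0.2194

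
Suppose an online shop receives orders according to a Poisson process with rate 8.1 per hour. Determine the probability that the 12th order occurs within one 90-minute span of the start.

0.5554

Over the interval, μ = 8.1 × 1.5 = 12.15 (a 90-minute span = 1.5 hours).
The 12th arrival falls in the interval iff at least 12 events occur there: P(S_12 ≤ t) = P(N ≥ 12) = 1 − P(N ≤ 11) ≈ 0.5554.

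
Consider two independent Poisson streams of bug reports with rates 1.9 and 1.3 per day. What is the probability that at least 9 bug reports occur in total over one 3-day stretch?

Independent Poisson processes superpose: combined rate λ = 1.9 + 1.3 = 3.2 per day.
Over the interval, μ = 3.2 × 3 = 9.6 (a 3-day stretch = 3 days).
P(N ≥ 9) = 1 − P(N ≤ 8) ≈ 0.6204.

0.6204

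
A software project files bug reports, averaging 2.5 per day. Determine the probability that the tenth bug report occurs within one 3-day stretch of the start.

0.2236

Over the interval, μ = 2.5 × 3 = 7.5 (a 3-day stretch = 3 days).
The tenth arrival falls in the interval iff at least 10 events occur there: P(S_10 ≤ t) = P(N ≥ 10) = 1 − P(N ≤ 9) ≈ 0.2236.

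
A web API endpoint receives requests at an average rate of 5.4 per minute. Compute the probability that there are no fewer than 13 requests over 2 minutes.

0.2896

Over the interval, μ = 5.4 × 2 = 10.8 (2 minutes).
P(N ≥ 13) = 1 − P(N ≤ 12) = 1 − Σ_{j=0}^{12} e^(−μ) μ^j/j! ≈ 0.2896.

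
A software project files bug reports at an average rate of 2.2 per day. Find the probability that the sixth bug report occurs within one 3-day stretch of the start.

Over the interval, μ = 2.2 × 3 = 6.6 (a 3-day stretch = 3 days).
The sixth arrival falls in the interval iff at least 6 events occur there: P(S_6 ≤ t) = P(N ≥ 6) = 1 − P(N ≤ 5) ≈ 0.6453.

0.6453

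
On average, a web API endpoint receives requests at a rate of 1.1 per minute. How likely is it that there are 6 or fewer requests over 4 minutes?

Over the interval, μ = 1.1 × 4 = 4.4 (4 minutes).
P(N ≤ 6) = Σ_{j=0}^{6} e^(−μ) μ^j/j! ≈ 0.8436.

0.8436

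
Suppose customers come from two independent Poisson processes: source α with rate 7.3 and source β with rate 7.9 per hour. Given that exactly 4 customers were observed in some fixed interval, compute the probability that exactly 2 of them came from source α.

0.3738

Given the total, each event is independently from source α with probability p = λ_α/(λ_α+λ_β) = 7.3/15.2 ≈ 0.4803.
So K ~ Binomial(4, 7.3/15.2): P(K = 2) = C(4,2) · (7.3/15.2)^2 · (7.9/15.2)^2 ≈ 0.3738.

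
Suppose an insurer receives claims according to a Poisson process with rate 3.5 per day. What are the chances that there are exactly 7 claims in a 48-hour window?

0.1490

Over the interval, μ = 3.5 × 2 = 7 (a 48-hour window = 2 days).
P(N = 7) = e^(−μ) μ^7/7! = e^(−7) · 7^7/5040 ≈ 0.1490.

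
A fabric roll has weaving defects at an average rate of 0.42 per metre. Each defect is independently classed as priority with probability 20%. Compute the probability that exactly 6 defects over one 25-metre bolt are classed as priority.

Thinning: the defects that are classed as priority themselves form a Poisson process with rate 0.2 × 0.42 = 0.084 per metre.
Over the interval, μ = 0.084 × 25 = 2.1 (a 25-metre bolt = 25 metres).
P(N = 6) = e^(−2.1) · 2.1^6/6! ≈ 0.0146.

0.0146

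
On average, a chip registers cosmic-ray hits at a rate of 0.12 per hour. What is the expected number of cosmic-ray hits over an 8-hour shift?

E[N] = λt = 0.12 × 8 = 0.96 (an 8-hour shift = 8 hours).

0.96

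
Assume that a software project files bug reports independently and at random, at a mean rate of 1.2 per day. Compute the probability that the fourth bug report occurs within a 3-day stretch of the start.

0.4848

Over the interval, μ = 1.2 × 3 = 3.6 (a 3-day stretch = 3 days).
The fourth arrival falls in the interval iff at least 4 events occur there: P(S_4 ≤ t) = P(N ≥ 4) = 1 − P(N ≤ 3) ≈ 0.4848.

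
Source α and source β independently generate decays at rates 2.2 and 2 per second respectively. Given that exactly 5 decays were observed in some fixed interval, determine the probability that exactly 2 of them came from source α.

Given the total, each event is independently from source α with probability p = λ_α/(λ_α+λ_β) = 2.2/4.2 ≈ 0.5238.
So K ~ Binomial(5, 2.2/4.2): P(K = 2) = C(5,2) · (2.2/4.2)^2 · (2/4.2)^3 ≈ 0.2963.

0.2963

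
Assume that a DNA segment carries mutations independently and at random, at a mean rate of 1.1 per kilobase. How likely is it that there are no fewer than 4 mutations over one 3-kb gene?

Over the interval, μ = 1.1 × 3 = 3.3 (a 3-kb gene = 3 kilobases).
P(N ≥ 4) = 1 − P(N ≤ 3) = 1 − Σ_{j=0}^{3} e^(−μ) μ^j/j! ≈ 0.4197.

0.4197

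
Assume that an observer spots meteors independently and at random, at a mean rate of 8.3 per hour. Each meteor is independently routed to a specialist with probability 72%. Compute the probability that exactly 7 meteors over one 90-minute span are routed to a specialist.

0.1181

Thinning: the meteors that are routed to a specialist themselves form a Poisson process with rate 0.72 × 8.3 = 5.976 per hour.
Over the interval, μ = 5.976 × 1.5 = 8.964 (a 90-minute span = 1.5 hours).
P(N = 7) = e^(−8.964) · 8.964^7/7! ≈ 0.1181.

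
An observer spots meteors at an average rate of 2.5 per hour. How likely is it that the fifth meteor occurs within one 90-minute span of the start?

0.3225

Over the interval, μ = 2.5 × 1.5 = 3.75 (a 90-minute span = 1.5 hours).
The fifth arrival falls in the interval iff at least 5 events occur there: P(S_5 ≤ t) = P(N ≥ 5) = 1 − P(N ≤ 4) ≈ 0.3225.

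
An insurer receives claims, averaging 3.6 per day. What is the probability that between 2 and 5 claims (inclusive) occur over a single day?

With mean μ = 3.6 per day,
P(2 ≤ N ≤ 5) = Σ_{j=2}^{5} e^(−3.6) · 3.6^j/j! ≈ 0.7184.

0.7184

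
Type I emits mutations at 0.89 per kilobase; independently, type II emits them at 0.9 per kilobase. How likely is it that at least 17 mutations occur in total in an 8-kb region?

0.2724

Independent Poisson processes superpose: combined rate λ = 0.89 + 0.9 = 1.79 per kilobase.
Over the interval, μ = 1.79 × 8 = 14.32 (an 8-kb region = 8 kilobases).
P(N ≥ 17) = 1 − P(N ≤ 16) ≈ 0.2724.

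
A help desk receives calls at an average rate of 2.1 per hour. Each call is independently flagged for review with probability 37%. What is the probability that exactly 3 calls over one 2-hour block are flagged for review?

0.1322

Thinning: the calls that are flagged for review themselves form a Poisson process with rate 0.37 × 2.1 = 0.777 per hour.
Over the interval, μ = 0.777 × 2 = 1.554 (a 2-hour block = 2 hours).
P(N = 3) = e^(−1.554) · 1.554^3/3! ≈ 0.1322.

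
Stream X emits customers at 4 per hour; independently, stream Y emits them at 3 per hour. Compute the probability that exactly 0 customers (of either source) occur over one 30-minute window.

Independent Poisson processes superpose: combined rate λ = 4 + 3 = 7 per hour.
Over the interval, μ = 7 × 0.5 = 3.5 (a 30-minute window = 0.5 hours).
P(N = 0) = e^(−3.5) · 3.5^0/0! ≈ 0.0302.

0.0302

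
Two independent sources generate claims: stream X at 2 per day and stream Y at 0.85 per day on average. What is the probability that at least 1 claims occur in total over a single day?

0.9422

Independent Poisson processes superpose: combined rate λ = 2 + 0.85 = 2.85 per day.
So μ = 2.85.
P(N ≥ 1) = 1 − P(N ≤ 0) ≈ 0.9422.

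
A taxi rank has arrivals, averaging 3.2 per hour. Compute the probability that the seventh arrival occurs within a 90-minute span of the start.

0.2092

Over the interval, μ = 3.2 × 1.5 = 4.8 (a 90-minute span = 1.5 hours).
The seventh arrival falls in the interval iff at least 7 events occur there: P(S_7 ≤ t) = P(N ≥ 7) = 1 − P(N ≤ 6) ≈ 0.2092.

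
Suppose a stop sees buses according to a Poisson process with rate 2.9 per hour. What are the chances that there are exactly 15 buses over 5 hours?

Over the interval, μ = 2.9 × 5 = 14.5 (5 hours).
P(N = 15) = e^(−μ) μ^15/15! = e^(−14.5) · 14.5^15/1307674368000 ≈ 0.1016.

0.1016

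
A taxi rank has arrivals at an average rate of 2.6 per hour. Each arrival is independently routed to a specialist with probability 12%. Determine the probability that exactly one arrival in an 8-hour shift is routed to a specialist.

0.2057

Thinning: the arrivals that are routed to a specialist themselves form a Poisson process with rate 0.12 × 2.6 = 0.312 per hour.
Over the interval, μ = 0.312 × 8 = 2.496 (an 8-hour shift = 8 hours).
P(N = 1) = e^(−2.496) · 2.496^1/1! ≈ 0.2057.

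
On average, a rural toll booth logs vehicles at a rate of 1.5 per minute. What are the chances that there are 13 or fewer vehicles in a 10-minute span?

0.3632

Over the interval, μ = 1.5 × 10 = 15 (a 10-minute span = 10 minutes).
P(N ≤ 13) = Σ_{j=0}^{13} e^(−μ) μ^j/j! ≈ 0.3632.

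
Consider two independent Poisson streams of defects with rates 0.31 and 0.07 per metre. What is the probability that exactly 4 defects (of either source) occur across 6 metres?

0.1152

Independent Poisson processes superpose: combined rate λ = 0.31 + 0.07 = 0.38 per metre.
Over the interval, μ = 0.38 × 6 = 2.28 (6 metres).
P(N = 4) = e^(−2.28) · 2.28^4/4! ≈ 0.1152.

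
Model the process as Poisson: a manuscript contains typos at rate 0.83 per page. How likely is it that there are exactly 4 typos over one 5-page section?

Over the interval, μ = 0.83 × 5 = 4.15 (a 5-page section = 5 pages).
P(N = 4) = e^(−μ) μ^4/4! = e^(−4.15) · 4.15^4/24 ≈ 0.1948.

0.1948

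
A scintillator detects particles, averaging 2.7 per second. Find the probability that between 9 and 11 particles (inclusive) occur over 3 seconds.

Over the interval, μ = 2.7 × 3 = 8.1 (3 seconds).
P(9 ≤ N ≤ 11) = Σ_{j=9}^{11} e^(−8.1) · 8.1^j/j! ≈ 0.3021.

0.3021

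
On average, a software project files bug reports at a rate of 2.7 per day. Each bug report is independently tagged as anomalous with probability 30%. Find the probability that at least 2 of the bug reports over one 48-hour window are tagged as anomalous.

Thinning: the bug reports that are tagged as anomalous themselves form a Poisson process with rate 0.3 × 2.7 = 0.81 per day.
Over the interval, μ = 0.81 × 2 = 1.62 (a 48-hour window = 2 days).
P(N ≥ 2) = 1 − P(N ≤ 1) ≈ 0.4815.

0.4815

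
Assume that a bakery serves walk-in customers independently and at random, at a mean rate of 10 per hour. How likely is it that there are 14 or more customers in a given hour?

With mean μ = 10 per hour,
P(N ≥ 14) = 1 − P(N ≤ 13) = 1 − Σ_{j=0}^{13} e^(−μ) μ^j/j! ≈ 0.1355.

0.1355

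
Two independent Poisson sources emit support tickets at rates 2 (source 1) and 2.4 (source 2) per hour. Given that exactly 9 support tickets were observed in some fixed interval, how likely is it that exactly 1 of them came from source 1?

0.0321

Given the total, each event is independently from source 1 with probability p = λ_1/(λ_1+λ_2) = 2/4.4 ≈ 0.4545.
So K ~ Binomial(9, 2/4.4): P(K = 1) = C(9,1) · (2/4.4)^1 · (2.4/4.4)^8 ≈ 0.0321.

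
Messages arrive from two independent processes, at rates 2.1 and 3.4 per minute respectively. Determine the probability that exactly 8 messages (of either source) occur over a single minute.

Independent Poisson processes superpose: combined rate λ = 2.1 + 3.4 = 5.5 per minute.
So μ = 5.5.
P(N = 8) = e^(−5.5) · 5.5^8/8! ≈ 0.0849.

0.0849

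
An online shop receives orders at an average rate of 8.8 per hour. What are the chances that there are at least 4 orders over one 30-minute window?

0.6406

Over the interval, μ = 8.8 × 0.5 = 4.4 (a 30-minute window = 0.5 hours).
P(N ≥ 4) = 1 − P(N ≤ 3) = 1 − Σ_{j=0}^{3} e^(−μ) μ^j/j! ≈ 0.6406.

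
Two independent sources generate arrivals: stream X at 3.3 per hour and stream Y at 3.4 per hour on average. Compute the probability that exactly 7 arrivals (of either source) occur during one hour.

0.1480

Independent Poisson processes superpose: combined rate λ = 3.3 + 3.4 = 6.7 per hour.
So μ = 6.7.
P(N = 7) = e^(−6.7) · 6.7^7/7! ≈ 0.1480.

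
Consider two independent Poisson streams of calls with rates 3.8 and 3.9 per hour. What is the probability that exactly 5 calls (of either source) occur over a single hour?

Independent Poisson processes superpose: combined rate λ = 3.8 + 3.9 = 7.7 per hour.
So μ = 7.7.
P(N = 5) = e^(−7.7) · 7.7^5/5! ≈ 0.1021.

0.1021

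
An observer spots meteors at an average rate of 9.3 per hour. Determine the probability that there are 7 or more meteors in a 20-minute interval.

0.0388

Over the interval, μ = 9.3 × 1/3 = 3.1 (a 20-minute interval = 1/3 hours).
P(N ≥ 7) = 1 − P(N ≤ 6) = 1 − Σ_{j=0}^{6} e^(−μ) μ^j/j! ≈ 0.0388.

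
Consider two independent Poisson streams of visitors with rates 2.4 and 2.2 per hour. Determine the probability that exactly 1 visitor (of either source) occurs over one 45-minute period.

Independent Poisson processes superpose: combined rate λ = 2.4 + 2.2 = 4.6 per hour.
Over the interval, μ = 4.6 × 0.75 = 3.45 (a 45-minute period = 0.75 hours).
P(N = 1) = e^(−3.45) · 3.45^1/1! ≈ 0.1095.

0.1095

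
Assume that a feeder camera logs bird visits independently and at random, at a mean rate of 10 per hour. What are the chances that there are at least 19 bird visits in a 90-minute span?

Over the interval, μ = 10 × 1.5 = 15 (a 90-minute span = 1.5 hours).
P(N ≥ 19) = 1 − P(N ≤ 18) = 1 − Σ_{j=0}^{18} e^(−μ) μ^j/j! ≈ 0.1805.

0.1805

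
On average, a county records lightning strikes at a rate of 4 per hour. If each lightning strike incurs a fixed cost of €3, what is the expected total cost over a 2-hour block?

E[N] = 4 × 2 = 8 (a 2-hour block = 2 hours); E[cost] = 8 × €3 = €24.

€24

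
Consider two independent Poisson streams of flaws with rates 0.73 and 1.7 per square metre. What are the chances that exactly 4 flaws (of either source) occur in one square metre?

Independent Poisson processes superpose: combined rate λ = 0.73 + 1.7 = 2.43 per square metre.
So μ = 2.43.
P(N = 4) = e^(−2.43) · 2.43^4/4! ≈ 0.1279.

0.1279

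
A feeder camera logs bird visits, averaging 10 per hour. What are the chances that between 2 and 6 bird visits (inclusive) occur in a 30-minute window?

Over the interval, μ = 10 × 0.5 = 5 (a 30-minute window = 0.5 hours).
P(2 ≤ N ≤ 6) = Σ_{j=2}^{6} e^(−5) · 5^j/j! ≈ 0.7218.

0.7218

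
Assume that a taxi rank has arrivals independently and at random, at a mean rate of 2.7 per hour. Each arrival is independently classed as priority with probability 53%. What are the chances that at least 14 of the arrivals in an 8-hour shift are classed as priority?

Thinning: the arrivals that are classed as priority themselves form a Poisson process with rate 0.53 × 2.7 = 1.431 per hour.
Over the interval, μ = 1.431 × 8 = 11.448 (an 8-hour shift = 8 hours).
P(N ≥ 14) = 1 − P(N ≤ 13) ≈ 0.2618.

0.2618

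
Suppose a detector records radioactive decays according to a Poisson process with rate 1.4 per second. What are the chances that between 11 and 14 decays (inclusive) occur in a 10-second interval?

Over the interval, μ = 1.4 × 10 = 14 (a 10-second interval = 10 seconds).
P(11 ≤ N ≤ 14) = Σ_{j=11}^{14} e^(−14) · 14^j/j! ≈ 0.3948.

0.3948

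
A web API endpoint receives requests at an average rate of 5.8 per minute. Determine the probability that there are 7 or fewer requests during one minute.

0.7710

With mean μ = 5.8 per minute,
P(N ≤ 7) = Σ_{j=0}^{7} e^(−μ) μ^j/j! ≈ 0.7710.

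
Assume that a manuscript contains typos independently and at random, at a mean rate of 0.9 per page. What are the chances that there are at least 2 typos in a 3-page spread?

Over the interval, μ = 0.9 × 3 = 2.7 (a 3-page spread = 3 pages).
P(N ≥ 2) = 1 − P(N ≤ 1) = 1 − Σ_{j=0}^{1} e^(−μ) μ^j/j! ≈ 0.7513.

0.7513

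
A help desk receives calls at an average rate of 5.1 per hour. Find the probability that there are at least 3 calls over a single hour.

0.8835

With mean μ = 5.1 per hour,
P(N ≥ 3) = 1 − P(N ≤ 2) = 1 − Σ_{j=0}^{2} e^(−μ) μ^j/j! ≈ 0.8835.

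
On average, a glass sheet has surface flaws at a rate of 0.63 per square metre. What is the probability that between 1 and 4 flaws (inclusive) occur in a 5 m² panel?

0.7466

Over the interval, μ = 0.63 × 5 = 3.15 (a 5 m² panel = 5 square metres).
P(1 ≤ N ≤ 4) = Σ_{j=1}^{4} e^(−3.15) · 3.15^j/j! ≈ 0.7466.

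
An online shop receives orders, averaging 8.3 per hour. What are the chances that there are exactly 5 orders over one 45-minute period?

Over the interval, μ = 8.3 × 0.75 = 6.225 (a 45-minute period = 0.75 hours).
P(N = 5) = e^(−μ) μ^5/5! = e^(−6.225) · 6.225^5/120 ≈ 0.1542.

0.1542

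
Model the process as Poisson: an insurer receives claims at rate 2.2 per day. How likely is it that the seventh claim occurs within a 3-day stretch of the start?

Over the interval, μ = 2.2 × 3 = 6.6 (a 3-day stretch = 3 days).
The seventh arrival falls in the interval iff at least 7 events occur there: P(S_7 ≤ t) = P(N ≥ 7) = 1 − P(N ≤ 6) ≈ 0.4892.

0.4892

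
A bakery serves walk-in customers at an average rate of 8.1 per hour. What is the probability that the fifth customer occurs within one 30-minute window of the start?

0.3809

Over the interval, μ = 8.1 × 0.5 = 4.05 (a 30-minute window = 0.5 hours).
The fifth arrival falls in the interval iff at least 5 events occur there: P(S_5 ≤ t) = P(N ≥ 5) = 1 − P(N ≤ 4) ≈ 0.3809.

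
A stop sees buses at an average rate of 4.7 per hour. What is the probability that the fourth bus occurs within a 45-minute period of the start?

0.4688

Over the interval, μ = 4.7 × 0.75 = 3.525 (a 45-minute period = 0.75 hours).
The fourth arrival falls in the interval iff at least 4 events occur there: P(S_4 ≤ t) = P(N ≥ 4) = 1 − P(N ≤ 3) ≈ 0.4688.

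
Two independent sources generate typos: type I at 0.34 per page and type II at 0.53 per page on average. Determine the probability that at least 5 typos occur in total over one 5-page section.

Independent Poisson processes superpose: combined rate λ = 0.34 + 0.53 = 0.87 per page.
Over the interval, μ = 0.87 × 5 = 4.35 (a 5-page section = 5 pages).
P(N ≥ 5) = 1 − P(N ≤ 4) ≈ 0.4392.

0.4392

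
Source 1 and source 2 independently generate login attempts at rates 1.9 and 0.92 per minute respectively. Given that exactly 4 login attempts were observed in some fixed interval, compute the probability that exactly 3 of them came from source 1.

Given the total, each event is independently from source 1 with probability p = λ_1/(λ_1+λ_2) = 1.9/2.82 ≈ 0.6738.
So K ~ Binomial(4, 1.9/2.82): P(K = 3) = C(4,3) · (1.9/2.82)^3 · (0.92/2.82)^1 ≈ 0.3991.

0.3991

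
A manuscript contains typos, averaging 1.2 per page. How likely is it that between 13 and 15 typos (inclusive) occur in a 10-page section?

0.2685

Over the interval, μ = 1.2 × 10 = 12 (a 10-page section = 10 pages).
P(13 ≤ N ≤ 15) = Σ_{j=13}^{15} e^(−12) · 12^j/j! ≈ 0.2685.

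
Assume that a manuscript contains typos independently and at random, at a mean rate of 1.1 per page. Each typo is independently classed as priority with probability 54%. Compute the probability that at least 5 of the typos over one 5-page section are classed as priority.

0.1797

Thinning: the typos that are classed as priority themselves form a Poisson process with rate 0.54 × 1.1 = 0.594 per page.
Over the interval, μ = 0.594 × 5 = 2.97 (a 5-page section = 5 pages).
P(N ≥ 5) = 1 − P(N ≤ 4) ≈ 0.1797.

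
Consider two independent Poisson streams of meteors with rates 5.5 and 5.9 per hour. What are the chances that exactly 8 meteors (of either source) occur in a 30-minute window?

0.0925

Independent Poisson processes superpose: combined rate λ = 5.5 + 5.9 = 11.4 per hour.
Over the interval, μ = 11.4 × 0.5 = 5.7 (a 30-minute window = 0.5 hours).
P(N = 8) = e^(−5.7) · 5.7^8/8! ≈ 0.0925.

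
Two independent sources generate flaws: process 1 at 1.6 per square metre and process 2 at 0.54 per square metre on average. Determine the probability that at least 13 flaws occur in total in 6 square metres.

Independent Poisson processes superpose: combined rate λ = 1.6 + 0.54 = 2.14 per square metre.
Over the interval, μ = 2.14 × 6 = 12.84 (6 square metres).
P(N ≥ 13) = 1 − P(N ≤ 12) ≈ 0.5192.

0.5192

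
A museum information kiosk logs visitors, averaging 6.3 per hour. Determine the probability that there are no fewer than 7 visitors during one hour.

0.4418

With mean μ = 6.3 per hour,
P(N ≥ 7) = 1 − P(N ≤ 6) = 1 − Σ_{j=0}^{6} e^(−μ) μ^j/j! ≈ 0.4418.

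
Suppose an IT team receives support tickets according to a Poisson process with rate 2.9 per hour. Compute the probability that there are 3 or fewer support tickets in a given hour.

0.6696

With mean μ = 2.9 per hour,
P(N ≤ 3) = Σ_{j=0}^{3} e^(−μ) μ^j/j! ≈ 0.6696.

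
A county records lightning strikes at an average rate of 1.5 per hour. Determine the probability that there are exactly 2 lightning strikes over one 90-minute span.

0.2668

Over the interval, μ = 1.5 × 1.5 = 2.25 (a 90-minute span = 1.5 hours).
P(N = 2) = e^(−μ) μ^2/2! = e^(−2.25) · 2.25^2/2 ≈ 0.2668.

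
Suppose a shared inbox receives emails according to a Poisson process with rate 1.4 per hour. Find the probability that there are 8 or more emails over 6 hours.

0.6013

Over the interval, μ = 1.4 × 6 = 8.4 (6 hours).
P(N ≥ 8) = 1 − P(N ≤ 7) = 1 − Σ_{j=0}^{7} e^(−μ) μ^j/j! ≈ 0.6013.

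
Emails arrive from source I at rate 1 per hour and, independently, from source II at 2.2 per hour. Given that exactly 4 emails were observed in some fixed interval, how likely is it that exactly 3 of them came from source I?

0.0839

Given the total, each event is independently from source I with probability p = λ_I/(λ_I+λ_II) = 1/3.2 = 0.3125.
So K ~ Binomial(4, 1/3.2): P(K = 3) = C(4,3) · (1/3.2)^3 · (2.2/3.2)^1 ≈ 0.0839.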